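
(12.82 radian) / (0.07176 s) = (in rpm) 1706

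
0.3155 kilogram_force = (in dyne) 3.094e+05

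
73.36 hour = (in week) 0.4367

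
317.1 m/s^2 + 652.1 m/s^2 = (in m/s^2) 969.2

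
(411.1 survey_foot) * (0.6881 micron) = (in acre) 2.131e-08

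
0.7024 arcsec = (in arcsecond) 0.7024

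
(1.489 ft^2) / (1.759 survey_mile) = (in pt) 0.1385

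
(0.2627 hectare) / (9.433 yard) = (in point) 8.633e+05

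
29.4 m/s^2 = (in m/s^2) 29.4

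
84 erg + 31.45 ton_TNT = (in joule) 1.316e+11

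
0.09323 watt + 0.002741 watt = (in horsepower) 0.0001287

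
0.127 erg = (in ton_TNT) 3.035e-18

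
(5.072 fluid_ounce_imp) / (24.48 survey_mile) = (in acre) 9.039e-13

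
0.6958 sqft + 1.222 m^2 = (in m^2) 1.287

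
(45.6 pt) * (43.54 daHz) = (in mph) 15.67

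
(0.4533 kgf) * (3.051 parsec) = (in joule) 4.185e+17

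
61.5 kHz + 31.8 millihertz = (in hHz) 615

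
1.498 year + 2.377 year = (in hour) 3.394e+04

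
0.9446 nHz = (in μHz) 0.0009446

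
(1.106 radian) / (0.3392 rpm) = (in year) 9.873e-07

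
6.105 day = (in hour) 146.5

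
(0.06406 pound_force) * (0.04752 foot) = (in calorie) 0.0009864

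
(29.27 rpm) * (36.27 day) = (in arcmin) 3.302e+10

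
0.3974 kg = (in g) 397.4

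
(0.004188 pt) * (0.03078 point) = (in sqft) 1.727e-10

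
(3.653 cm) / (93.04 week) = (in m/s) 6.492e-10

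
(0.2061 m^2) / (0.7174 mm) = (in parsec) 9.31e-15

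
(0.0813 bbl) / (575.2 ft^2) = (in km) 2.419e-07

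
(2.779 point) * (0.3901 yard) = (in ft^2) 0.003764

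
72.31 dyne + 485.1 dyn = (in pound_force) 0.001253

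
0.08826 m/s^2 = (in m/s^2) 0.08826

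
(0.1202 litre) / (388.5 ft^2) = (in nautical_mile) 1.798e-09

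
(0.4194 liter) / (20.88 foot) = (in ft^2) 0.0007093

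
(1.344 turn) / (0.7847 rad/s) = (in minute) 0.1794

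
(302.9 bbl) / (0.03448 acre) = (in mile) 0.0002145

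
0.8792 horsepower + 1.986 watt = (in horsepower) 0.8819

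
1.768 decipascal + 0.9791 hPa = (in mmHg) 0.7357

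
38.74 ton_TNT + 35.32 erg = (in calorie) 3.874e+10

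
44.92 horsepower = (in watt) 3.35e+04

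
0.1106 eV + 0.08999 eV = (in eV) 0.2006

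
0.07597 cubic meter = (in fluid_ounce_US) 2569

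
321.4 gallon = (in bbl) 7.652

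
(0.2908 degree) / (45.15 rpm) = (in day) 1.242e-08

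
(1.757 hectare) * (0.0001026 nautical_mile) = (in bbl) 2.1e+04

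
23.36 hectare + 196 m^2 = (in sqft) 2.517e+06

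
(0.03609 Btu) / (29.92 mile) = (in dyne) 79.08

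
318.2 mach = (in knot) 2.106e+05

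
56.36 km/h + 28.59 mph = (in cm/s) 2844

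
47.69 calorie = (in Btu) 0.1891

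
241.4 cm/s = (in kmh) 8.69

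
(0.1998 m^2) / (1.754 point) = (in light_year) 3.413e-14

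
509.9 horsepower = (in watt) 3.802e+05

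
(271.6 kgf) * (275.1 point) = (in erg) 2.585e+09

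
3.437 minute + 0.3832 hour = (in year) 5.028e-05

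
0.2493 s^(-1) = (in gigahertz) 2.493e-10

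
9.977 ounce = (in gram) 282.8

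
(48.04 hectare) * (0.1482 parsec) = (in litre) 2.197e+24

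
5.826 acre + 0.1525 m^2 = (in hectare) 2.358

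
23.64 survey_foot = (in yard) 7.88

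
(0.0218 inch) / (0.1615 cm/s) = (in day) 3.968e-06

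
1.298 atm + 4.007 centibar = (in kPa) 135.5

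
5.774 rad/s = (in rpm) 55.14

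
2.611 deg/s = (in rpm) 0.4352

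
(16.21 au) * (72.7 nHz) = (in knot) 3.427e+05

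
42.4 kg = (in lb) 93.48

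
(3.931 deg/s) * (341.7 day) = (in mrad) 2.026e+09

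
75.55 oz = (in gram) 2142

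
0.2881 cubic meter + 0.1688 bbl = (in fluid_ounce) 1.065e+04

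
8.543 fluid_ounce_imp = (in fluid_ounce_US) 8.208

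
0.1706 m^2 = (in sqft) 1.836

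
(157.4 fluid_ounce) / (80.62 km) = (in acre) 1.427e-11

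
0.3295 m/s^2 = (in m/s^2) 0.3295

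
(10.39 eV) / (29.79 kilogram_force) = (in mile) 3.541e-24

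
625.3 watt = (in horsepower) 0.8385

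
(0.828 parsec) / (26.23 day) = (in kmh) 4.059e+10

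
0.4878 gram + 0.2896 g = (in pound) 0.001714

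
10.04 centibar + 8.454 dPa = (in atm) 0.0991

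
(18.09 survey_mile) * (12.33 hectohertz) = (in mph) 8.03e+07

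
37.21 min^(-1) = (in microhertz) 6.202e+05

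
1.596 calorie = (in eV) 4.168e+19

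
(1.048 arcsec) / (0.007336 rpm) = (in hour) 1.837e-06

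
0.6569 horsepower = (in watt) 489.9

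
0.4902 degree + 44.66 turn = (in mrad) 2.806e+05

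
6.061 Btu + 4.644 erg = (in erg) 6.395e+10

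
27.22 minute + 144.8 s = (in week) 0.00294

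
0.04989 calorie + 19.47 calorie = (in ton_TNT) 1.952e-08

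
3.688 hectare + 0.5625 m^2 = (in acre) 9.113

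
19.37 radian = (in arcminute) 6.659e+04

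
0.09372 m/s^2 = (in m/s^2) 0.09372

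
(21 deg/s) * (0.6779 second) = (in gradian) 15.82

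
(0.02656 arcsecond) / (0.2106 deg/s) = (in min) 5.839e-07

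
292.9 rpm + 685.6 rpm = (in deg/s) 5871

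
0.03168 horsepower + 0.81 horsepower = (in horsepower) 0.8417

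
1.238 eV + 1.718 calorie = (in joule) 7.188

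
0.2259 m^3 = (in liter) 225.9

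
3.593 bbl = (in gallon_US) 150.9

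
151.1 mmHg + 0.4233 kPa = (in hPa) 205.7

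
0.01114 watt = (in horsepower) 1.494e-05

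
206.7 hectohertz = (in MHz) 0.02067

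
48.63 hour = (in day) 2.026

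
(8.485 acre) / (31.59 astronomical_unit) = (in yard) 7.946e-09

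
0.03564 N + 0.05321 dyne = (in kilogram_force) 0.003634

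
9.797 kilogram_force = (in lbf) 21.6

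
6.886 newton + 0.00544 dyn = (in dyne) 6.886e+05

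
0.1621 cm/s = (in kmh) 0.005836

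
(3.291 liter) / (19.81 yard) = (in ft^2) 0.001956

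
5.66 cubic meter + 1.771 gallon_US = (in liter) 5667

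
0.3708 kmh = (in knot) 0.2002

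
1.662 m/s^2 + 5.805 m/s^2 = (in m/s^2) 7.467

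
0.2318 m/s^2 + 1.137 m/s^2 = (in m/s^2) 1.369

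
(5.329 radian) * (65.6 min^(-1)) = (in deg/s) 333.8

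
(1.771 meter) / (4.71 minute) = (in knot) 0.01218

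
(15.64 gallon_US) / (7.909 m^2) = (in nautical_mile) 4.042e-06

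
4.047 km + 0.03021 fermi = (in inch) 1.593e+05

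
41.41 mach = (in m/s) 1.41e+04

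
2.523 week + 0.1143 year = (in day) 59.38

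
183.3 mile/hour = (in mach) 0.2407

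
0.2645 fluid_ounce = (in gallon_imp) 0.001721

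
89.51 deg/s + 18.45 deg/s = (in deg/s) 108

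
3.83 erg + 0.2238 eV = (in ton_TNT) 9.154e-17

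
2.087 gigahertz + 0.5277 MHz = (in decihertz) 2.088e+10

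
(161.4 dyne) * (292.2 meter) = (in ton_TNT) 1.127e-10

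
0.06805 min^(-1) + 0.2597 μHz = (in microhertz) 1134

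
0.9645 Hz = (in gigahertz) 9.645e-10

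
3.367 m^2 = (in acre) 0.000832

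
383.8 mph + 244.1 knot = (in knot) 577.6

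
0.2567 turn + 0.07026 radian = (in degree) 96.44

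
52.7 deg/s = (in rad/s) 0.9198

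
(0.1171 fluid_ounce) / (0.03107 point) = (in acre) 7.807e-05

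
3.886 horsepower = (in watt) 2898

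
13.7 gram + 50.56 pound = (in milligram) 2.295e+07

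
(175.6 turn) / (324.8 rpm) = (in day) 0.0003754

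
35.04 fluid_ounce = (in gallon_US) 0.2737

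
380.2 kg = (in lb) 838.2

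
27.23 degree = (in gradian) 30.26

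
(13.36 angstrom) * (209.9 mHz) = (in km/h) 1.01e-09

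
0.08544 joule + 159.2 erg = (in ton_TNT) 2.042e-11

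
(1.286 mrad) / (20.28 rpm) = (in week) 1.001e-09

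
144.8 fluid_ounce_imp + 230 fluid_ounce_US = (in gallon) 2.884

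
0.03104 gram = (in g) 0.03104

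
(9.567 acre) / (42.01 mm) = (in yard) 1.008e+06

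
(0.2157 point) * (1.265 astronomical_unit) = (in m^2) 1.44e+07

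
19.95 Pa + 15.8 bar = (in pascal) 1.58e+06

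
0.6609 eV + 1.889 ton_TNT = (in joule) 7.904e+09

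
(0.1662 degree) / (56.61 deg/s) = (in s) 0.002936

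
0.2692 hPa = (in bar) 0.0002692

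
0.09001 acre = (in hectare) 0.03643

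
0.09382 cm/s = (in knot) 0.001824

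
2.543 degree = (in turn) 0.007064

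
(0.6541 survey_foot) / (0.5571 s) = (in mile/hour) 0.8005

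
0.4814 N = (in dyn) 4.814e+04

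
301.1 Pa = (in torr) 2.258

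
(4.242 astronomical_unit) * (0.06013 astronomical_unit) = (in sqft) 6.144e+22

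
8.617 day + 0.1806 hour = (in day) 8.625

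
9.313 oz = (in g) 264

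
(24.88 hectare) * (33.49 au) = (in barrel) 7.84e+18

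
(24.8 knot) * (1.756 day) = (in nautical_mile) 1045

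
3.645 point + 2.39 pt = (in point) 6.035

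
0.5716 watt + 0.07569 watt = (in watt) 0.6473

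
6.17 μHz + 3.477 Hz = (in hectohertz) 0.03477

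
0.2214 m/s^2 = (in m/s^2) 0.2214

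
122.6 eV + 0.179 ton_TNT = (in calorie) 1.79e+08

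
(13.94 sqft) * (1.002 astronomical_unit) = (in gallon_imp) 4.27e+13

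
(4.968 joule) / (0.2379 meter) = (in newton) 20.88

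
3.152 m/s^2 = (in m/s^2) 3.152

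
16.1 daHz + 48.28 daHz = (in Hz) 643.8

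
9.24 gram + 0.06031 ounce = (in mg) 1.095e+04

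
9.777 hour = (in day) 0.4074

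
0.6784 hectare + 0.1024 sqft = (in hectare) 0.6784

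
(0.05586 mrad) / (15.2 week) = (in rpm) 5.803e-11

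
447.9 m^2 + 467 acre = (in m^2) 1.89e+06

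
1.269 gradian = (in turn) 0.003172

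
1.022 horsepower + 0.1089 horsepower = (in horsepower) 1.131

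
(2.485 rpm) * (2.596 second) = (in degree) 38.71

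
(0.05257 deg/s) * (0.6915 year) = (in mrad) 2.001e+07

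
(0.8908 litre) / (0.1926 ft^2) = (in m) 0.04978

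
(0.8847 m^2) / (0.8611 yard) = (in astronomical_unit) 7.511e-12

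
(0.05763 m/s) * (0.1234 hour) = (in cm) 2560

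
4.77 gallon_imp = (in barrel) 0.1364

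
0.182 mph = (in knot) 0.1582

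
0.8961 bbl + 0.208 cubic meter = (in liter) 350.5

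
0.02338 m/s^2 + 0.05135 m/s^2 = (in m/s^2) 0.07473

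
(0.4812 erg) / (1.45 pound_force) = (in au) 4.987e-20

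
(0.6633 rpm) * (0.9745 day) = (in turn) 930.8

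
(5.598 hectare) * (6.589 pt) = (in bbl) 818.4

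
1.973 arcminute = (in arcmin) 1.973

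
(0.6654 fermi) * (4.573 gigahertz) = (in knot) 5.915e-06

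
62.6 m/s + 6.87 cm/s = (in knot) 121.8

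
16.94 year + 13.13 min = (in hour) 1.484e+05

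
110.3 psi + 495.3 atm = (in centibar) 5.095e+04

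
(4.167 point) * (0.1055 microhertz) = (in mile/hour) 3.469e-10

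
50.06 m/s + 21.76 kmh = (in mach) 0.1648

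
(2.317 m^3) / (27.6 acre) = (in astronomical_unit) 1.387e-16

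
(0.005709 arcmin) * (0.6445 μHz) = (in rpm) 1.022e-11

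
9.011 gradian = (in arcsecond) 2.92e+04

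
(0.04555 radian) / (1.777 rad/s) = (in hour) 7.12e-06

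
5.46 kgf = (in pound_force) 12.04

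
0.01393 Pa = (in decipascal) 0.1393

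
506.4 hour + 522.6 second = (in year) 0.05782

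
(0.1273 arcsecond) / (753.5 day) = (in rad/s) 9.48e-15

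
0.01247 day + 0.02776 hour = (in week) 0.001947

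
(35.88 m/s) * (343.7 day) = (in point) 3.02e+12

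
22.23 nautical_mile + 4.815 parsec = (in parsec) 4.815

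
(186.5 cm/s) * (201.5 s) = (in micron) 3.758e+08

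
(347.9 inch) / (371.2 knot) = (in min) 0.0007712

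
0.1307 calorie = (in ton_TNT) 1.307e-10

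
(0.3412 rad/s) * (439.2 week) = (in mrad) 9.063e+10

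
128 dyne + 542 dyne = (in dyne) 670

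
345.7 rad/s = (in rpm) 3301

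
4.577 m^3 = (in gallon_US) 1209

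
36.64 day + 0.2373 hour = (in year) 0.1004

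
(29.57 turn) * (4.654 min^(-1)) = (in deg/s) 825.7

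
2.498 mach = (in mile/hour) 1903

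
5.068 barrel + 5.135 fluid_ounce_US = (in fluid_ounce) 2.725e+04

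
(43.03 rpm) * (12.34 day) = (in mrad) 4.804e+09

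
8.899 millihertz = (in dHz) 0.08899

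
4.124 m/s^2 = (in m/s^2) 4.124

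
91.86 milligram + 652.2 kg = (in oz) 2.301e+04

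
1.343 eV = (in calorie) 5.143e-20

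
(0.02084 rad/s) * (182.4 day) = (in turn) 5.227e+04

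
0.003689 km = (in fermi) 3.689e+15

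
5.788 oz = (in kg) 0.1641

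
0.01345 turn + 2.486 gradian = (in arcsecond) 2.549e+04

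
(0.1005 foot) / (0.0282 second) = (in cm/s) 108.6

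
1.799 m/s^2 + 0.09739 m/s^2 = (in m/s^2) 1.896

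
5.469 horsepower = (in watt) 4078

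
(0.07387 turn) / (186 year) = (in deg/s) 4.534e-09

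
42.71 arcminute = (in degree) 0.7118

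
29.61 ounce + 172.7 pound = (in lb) 174.6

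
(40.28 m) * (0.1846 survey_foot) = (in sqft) 24.4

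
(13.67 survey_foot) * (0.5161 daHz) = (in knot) 41.8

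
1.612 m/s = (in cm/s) 161.2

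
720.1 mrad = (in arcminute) 2476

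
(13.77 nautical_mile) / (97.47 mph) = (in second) 585.3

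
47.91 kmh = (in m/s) 13.31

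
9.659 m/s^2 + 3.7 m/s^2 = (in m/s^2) 13.36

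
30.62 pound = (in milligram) 1.389e+07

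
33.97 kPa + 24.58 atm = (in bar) 25.25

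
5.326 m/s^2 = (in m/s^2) 5.326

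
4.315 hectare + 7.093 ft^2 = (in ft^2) 4.645e+05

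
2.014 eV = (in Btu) 3.058e-22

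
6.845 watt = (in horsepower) 0.009179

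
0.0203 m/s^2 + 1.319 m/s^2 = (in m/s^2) 1.339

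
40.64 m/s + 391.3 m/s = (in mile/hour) 966.2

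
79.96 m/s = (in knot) 155.4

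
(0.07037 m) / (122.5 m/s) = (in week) 9.498e-10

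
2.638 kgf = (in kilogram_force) 2.638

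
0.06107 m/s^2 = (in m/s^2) 0.06107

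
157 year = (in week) 8186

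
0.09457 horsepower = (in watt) 70.52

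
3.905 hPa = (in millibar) 3.905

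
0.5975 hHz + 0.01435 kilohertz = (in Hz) 74.1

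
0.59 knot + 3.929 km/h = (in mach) 0.004097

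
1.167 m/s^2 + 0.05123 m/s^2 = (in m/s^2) 1.218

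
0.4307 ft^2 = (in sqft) 0.4307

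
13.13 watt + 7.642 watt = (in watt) 20.77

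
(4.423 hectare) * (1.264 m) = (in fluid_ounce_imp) 1.968e+09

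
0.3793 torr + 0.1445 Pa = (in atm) 0.0005005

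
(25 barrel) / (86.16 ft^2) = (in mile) 0.0003085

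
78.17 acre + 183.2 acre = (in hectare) 105.8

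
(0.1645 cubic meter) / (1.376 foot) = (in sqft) 4.222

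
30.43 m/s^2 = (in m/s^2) 30.43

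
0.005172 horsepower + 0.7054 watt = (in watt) 4.562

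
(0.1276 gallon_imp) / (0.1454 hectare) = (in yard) 4.363e-07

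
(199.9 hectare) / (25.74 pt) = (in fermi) 2.201e+23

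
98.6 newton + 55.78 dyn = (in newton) 98.6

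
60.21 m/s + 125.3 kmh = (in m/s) 95.02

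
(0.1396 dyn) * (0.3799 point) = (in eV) 1.168e+09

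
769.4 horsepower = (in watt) 5.737e+05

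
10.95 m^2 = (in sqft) 117.9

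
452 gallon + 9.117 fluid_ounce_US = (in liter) 1711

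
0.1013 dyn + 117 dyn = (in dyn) 117.1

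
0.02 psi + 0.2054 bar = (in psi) 2.999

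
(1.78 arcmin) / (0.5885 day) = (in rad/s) 1.018e-08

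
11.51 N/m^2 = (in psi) 0.001669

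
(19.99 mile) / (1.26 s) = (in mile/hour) 5.711e+04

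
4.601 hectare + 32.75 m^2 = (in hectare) 4.604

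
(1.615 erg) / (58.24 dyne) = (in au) 1.854e-15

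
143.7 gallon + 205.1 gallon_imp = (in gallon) 390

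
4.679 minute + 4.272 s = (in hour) 0.07917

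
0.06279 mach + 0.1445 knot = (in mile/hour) 47.99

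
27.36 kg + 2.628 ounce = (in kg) 27.43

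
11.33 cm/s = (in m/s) 0.1133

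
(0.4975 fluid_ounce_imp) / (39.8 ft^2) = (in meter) 3.823e-06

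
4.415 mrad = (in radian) 0.004415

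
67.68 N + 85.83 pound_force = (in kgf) 45.83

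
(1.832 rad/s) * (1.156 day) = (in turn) 2.912e+04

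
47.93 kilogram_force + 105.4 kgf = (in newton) 1504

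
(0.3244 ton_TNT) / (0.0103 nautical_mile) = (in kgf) 7.256e+06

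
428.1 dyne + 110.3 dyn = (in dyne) 538.4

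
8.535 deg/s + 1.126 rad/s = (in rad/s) 1.275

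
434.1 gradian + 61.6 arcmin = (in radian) 6.837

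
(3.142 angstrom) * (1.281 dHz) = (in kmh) 1.449e-10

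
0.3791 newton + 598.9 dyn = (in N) 0.3851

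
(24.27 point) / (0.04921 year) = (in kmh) 1.986e-08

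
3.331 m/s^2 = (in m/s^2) 3.331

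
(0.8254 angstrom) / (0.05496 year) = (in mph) 1.065e-16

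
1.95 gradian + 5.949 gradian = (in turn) 0.01975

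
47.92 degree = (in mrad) 836.4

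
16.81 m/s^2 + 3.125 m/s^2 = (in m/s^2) 19.93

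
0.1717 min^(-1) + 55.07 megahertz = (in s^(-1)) 5.507e+07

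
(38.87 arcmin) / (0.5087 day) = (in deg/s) 1.474e-05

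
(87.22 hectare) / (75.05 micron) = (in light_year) 1.228e-06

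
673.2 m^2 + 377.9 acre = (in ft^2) 1.647e+07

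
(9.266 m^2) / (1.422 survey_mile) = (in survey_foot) 0.01328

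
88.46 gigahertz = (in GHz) 88.46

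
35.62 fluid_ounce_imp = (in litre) 1.012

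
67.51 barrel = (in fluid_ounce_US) 3.629e+05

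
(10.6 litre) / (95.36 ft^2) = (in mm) 1.196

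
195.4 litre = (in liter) 195.4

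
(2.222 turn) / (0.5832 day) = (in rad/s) 0.0002771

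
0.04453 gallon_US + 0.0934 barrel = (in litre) 15.02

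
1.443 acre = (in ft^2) 6.286e+04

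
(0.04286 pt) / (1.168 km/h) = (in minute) 7.767e-07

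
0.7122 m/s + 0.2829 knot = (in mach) 0.002519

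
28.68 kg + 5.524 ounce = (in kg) 28.84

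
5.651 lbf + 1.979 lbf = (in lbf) 7.63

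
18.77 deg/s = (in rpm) 3.128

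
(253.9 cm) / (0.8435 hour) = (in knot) 0.001625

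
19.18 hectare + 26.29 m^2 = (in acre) 47.4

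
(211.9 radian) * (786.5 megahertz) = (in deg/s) 9.549e+12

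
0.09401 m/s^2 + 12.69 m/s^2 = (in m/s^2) 12.78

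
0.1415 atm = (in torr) 107.5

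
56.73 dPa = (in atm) 5.599e-05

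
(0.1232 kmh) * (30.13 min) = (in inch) 2436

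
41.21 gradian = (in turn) 0.103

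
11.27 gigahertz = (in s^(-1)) 1.127e+10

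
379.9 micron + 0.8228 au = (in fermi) 1.231e+26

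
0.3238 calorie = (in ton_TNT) 3.238e-10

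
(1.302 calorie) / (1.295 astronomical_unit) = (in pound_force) 6.322e-12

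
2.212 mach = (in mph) 1685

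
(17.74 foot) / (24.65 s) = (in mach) 0.0006442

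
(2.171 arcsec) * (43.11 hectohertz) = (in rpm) 0.4333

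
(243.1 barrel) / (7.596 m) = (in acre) 0.001257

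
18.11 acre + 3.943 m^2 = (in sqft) 7.889e+05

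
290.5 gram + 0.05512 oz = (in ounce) 10.3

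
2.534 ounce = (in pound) 0.1584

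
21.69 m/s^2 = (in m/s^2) 21.69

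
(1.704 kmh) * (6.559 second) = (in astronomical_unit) 2.075e-11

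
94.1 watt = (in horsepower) 0.1262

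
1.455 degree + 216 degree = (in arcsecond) 7.828e+05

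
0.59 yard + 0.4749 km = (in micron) 4.754e+08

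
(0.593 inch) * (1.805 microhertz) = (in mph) 6.082e-08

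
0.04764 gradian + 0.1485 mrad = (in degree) 0.05138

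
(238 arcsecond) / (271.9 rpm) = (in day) 4.69e-10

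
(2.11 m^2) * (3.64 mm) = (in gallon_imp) 1.689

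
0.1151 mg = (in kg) 1.151e-07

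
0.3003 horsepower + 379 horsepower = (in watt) 2.828e+05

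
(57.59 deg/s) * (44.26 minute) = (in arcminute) 9.176e+06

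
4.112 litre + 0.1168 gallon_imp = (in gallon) 1.227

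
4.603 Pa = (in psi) 0.0006676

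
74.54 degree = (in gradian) 82.82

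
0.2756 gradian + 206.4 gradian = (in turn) 0.5167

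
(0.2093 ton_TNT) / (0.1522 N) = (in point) 1.631e+13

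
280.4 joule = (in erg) 2.804e+09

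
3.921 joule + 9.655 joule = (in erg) 1.358e+08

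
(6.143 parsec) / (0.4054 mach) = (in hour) 3.814e+11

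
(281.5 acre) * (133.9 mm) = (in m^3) 1.525e+05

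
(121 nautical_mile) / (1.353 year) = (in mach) 1.542e-05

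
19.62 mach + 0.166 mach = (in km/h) 2.425e+04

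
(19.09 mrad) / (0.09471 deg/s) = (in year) 3.662e-07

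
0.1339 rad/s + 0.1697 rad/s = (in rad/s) 0.3036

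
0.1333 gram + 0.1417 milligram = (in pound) 0.0002942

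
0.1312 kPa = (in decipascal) 1312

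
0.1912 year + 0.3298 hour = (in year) 0.1912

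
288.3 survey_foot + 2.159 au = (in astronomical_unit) 2.159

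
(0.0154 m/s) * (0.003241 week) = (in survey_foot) 99.04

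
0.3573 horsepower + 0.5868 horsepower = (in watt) 704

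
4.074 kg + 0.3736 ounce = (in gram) 4085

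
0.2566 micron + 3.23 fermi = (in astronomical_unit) 1.715e-18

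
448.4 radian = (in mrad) 4.484e+05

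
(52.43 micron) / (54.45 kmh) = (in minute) 5.777e-08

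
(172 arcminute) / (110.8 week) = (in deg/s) 4.278e-08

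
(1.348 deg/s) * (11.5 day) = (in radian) 2.338e+04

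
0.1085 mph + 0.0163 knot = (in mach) 0.0001671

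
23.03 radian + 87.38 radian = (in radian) 110.4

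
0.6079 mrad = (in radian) 0.0006079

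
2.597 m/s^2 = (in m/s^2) 2.597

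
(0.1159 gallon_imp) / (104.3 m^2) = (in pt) 0.01432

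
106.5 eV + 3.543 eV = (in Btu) 1.671e-20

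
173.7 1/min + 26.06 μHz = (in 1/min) 173.7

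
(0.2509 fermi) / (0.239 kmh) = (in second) 3.779e-15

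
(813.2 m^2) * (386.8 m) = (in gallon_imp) 6.919e+07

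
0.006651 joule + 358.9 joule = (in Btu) 0.3402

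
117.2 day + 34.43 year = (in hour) 3.044e+05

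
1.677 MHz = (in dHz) 1.677e+07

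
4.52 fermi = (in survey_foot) 1.483e-14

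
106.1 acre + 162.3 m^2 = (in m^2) 4.295e+05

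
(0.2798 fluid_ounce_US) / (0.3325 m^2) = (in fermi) 2.489e+10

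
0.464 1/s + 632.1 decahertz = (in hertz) 6321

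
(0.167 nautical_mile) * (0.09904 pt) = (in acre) 2.67e-06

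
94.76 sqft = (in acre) 0.002175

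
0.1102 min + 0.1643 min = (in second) 16.47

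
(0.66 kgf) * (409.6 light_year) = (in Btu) 2.377e+16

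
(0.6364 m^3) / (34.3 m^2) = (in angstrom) 1.855e+08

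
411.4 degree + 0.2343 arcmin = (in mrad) 7180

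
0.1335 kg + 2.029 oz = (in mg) 1.91e+05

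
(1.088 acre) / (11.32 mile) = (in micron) 2.417e+05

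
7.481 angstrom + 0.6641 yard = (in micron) 6.073e+05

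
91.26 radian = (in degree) 5229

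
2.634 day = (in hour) 63.22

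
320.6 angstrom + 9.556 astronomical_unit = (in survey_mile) 8.883e+08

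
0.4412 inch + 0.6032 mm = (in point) 33.48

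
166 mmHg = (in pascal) 2.213e+04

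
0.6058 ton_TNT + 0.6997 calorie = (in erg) 2.535e+16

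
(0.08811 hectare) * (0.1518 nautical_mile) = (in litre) 2.477e+08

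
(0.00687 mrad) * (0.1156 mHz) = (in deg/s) 4.55e-08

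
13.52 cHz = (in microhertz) 1.352e+05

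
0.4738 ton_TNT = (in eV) 1.237e+28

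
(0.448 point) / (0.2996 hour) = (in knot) 2.848e-07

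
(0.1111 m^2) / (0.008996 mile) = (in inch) 0.3021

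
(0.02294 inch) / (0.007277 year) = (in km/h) 9.141e-09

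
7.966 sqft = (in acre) 0.0001829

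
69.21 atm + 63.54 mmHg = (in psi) 1018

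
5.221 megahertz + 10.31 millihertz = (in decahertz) 5.221e+05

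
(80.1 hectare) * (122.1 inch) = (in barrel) 1.562e+07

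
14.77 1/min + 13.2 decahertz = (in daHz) 13.22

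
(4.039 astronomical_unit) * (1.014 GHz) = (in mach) 1.799e+18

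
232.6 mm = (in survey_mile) 0.0001445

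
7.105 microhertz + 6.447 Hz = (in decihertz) 64.47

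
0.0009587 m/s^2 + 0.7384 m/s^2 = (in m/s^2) 0.7394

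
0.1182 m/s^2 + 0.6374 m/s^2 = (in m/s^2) 0.7556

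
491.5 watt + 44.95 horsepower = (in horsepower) 45.61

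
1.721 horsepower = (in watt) 1283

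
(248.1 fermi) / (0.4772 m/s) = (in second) 5.199e-13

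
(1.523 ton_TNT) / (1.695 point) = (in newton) 1.066e+13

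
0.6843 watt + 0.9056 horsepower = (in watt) 676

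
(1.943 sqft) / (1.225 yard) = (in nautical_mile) 8.701e-05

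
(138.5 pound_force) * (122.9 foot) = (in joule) 2.308e+04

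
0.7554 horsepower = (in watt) 563.3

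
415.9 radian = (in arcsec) 8.579e+07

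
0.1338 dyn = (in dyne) 0.1338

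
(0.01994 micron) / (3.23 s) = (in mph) 1.381e-08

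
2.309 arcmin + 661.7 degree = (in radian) 11.55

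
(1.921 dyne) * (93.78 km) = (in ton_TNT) 4.306e-10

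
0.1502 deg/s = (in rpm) 0.02503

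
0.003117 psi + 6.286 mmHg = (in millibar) 8.596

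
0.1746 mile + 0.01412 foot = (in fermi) 2.81e+17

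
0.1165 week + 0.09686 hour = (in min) 1180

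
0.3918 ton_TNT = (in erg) 1.639e+16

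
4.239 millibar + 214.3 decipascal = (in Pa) 445.3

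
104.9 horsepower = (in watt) 7.822e+04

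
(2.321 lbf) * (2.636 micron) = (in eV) 1.699e+14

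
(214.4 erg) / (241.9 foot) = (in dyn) 0.02908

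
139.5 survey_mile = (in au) 1.501e-06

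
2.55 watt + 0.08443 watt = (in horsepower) 0.003533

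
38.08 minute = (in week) 0.003778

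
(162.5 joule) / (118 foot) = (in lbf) 1.016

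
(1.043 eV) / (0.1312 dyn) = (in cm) 1.274e-11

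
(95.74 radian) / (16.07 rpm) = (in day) 0.0006585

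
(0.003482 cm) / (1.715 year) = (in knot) 1.251e-12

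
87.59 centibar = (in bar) 0.8759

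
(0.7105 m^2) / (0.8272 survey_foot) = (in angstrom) 2.818e+10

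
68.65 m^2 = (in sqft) 738.9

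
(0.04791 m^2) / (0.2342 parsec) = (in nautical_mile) 3.58e-21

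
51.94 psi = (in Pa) 3.581e+05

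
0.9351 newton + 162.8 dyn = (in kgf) 0.09552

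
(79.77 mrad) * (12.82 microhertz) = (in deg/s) 5.859e-05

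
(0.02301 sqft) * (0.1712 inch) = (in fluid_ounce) 0.3143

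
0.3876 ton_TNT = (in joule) 1.622e+09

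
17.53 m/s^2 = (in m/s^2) 17.53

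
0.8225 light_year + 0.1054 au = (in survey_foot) 2.553e+16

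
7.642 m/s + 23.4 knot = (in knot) 38.25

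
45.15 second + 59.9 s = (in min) 1.751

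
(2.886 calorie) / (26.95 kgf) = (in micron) 4.569e+04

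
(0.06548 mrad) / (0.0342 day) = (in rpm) 2.116e-07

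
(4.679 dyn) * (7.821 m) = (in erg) 3659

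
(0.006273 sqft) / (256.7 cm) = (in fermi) 2.27e+11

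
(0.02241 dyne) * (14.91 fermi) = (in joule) 3.341e-21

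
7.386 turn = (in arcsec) 9.572e+06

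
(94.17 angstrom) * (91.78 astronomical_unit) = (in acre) 31.95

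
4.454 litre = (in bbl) 0.02801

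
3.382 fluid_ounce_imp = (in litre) 0.09609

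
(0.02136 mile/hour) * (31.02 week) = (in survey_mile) 111.3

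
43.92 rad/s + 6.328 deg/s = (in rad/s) 44.03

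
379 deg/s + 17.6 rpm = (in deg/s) 484.6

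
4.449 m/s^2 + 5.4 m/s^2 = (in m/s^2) 9.849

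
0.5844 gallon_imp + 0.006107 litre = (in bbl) 0.01675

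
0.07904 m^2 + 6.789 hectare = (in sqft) 7.308e+05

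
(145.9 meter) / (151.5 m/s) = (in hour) 0.0002675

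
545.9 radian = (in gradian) 3.475e+04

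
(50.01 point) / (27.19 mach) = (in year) 6.043e-14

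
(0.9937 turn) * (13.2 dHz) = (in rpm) 78.7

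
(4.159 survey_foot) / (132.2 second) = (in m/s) 0.009589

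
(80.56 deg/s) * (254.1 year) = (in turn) 1.793e+09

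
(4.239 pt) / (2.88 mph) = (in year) 3.683e-11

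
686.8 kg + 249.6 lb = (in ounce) 2.822e+04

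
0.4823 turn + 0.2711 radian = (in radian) 3.301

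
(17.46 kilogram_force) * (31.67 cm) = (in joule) 54.23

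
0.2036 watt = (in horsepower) 0.000273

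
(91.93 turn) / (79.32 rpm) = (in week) 0.000115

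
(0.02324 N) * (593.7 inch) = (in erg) 3.505e+06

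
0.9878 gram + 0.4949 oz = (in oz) 0.5297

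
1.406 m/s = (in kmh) 5.062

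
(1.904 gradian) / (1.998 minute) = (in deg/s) 0.01429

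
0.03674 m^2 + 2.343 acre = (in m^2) 9482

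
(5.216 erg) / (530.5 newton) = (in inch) 3.871e-08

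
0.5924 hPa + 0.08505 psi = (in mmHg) 4.843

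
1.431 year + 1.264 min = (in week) 74.62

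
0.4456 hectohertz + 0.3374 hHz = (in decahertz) 7.83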